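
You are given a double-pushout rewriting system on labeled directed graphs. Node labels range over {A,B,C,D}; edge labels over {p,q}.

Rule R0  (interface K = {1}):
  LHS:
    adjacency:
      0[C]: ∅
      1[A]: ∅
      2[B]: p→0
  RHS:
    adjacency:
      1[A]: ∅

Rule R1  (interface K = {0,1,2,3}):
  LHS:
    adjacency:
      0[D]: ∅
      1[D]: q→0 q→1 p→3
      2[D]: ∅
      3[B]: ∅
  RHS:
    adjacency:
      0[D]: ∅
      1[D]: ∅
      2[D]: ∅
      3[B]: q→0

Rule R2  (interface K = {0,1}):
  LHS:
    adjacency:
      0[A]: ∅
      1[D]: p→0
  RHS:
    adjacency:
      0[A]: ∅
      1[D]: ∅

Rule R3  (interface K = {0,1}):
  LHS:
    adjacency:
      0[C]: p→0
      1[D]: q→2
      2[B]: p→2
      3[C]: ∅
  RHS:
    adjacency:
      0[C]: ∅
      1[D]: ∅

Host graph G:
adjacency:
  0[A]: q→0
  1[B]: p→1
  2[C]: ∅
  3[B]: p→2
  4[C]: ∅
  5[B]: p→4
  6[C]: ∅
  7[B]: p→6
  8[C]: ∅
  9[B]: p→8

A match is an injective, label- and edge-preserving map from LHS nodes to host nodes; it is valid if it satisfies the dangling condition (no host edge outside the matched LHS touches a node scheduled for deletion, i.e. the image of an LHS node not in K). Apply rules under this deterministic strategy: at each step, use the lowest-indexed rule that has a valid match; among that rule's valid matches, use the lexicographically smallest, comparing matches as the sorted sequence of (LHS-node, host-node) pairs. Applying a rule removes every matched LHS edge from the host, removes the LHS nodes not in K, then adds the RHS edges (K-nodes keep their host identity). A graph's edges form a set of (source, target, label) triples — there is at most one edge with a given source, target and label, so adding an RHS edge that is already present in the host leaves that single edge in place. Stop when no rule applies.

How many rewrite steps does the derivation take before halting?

Answer: 4

Steps:
[0] host  ⇒  10 nodes, 6 edges  {0-q->0 1-p->1 3-p->2 5-p->4 7-p->6 9-p->8}
[1] R0 @ {0↦2, 1↦0, 2↦3}  ⇒  8 nodes, 5 edges  {0-q->0 1-p->1 5-p->4 7-p->6 9-p->8}
[2] R0 @ {0↦4, 1↦0, 2↦5}  ⇒  6 nodes, 4 edges  {0-q->0 1-p->1 7-p->6 9-p->8}
[3] R0 @ {0↦6, 1↦0, 2↦7}  ⇒  4 nodes, 3 edges  {0-q->0 1-p->1 9-p->8}
[4] R0 @ {0↦8, 1↦0, 2↦9}  ⇒  2 nodes, 2 edges  {0-q->0 1-p->1}
halt: no rule applies after step 4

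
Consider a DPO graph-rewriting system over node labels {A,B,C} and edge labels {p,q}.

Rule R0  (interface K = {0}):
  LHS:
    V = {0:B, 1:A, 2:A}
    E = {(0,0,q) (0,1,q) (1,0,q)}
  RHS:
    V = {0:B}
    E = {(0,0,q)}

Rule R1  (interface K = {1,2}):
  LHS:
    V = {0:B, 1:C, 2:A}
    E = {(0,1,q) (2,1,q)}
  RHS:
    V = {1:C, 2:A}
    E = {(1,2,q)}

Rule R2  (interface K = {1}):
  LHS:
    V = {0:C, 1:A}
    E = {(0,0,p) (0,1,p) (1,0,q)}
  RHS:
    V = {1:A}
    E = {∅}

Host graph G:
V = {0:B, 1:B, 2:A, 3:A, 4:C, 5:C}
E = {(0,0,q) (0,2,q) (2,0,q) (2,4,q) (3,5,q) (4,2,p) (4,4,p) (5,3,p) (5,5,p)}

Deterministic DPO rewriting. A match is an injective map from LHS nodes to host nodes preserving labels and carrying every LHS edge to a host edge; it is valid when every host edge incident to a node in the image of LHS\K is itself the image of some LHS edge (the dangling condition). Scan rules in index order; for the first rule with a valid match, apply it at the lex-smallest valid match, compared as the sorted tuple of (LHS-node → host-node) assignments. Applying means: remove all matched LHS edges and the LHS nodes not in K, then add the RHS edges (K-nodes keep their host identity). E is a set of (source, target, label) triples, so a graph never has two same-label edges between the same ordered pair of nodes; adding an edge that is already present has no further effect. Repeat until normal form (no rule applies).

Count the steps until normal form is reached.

start.  V:6 E:9  edges: 0-q->0 0-q->2 2-q->0 2-q->4 3-q->5 4-p->2 4-p->4 5-p->3 5-p->5
1. fire R2 via {0↦4, 1↦2}  →  V:5 E:6  edges: 0-q->0 0-q->2 2-q->0 3-q->5 5-p->3 5-p->5
2. fire R2 via {0↦5, 1↦3}  →  V:4 E:3  edges: 0-q->0 0-q->2 2-q->0
3. fire R0 via {0↦0, 1↦2, 2↦3}  →  V:2 E:1  edges: 0-q->0
halt: no rule applies after step 3

Answer: 3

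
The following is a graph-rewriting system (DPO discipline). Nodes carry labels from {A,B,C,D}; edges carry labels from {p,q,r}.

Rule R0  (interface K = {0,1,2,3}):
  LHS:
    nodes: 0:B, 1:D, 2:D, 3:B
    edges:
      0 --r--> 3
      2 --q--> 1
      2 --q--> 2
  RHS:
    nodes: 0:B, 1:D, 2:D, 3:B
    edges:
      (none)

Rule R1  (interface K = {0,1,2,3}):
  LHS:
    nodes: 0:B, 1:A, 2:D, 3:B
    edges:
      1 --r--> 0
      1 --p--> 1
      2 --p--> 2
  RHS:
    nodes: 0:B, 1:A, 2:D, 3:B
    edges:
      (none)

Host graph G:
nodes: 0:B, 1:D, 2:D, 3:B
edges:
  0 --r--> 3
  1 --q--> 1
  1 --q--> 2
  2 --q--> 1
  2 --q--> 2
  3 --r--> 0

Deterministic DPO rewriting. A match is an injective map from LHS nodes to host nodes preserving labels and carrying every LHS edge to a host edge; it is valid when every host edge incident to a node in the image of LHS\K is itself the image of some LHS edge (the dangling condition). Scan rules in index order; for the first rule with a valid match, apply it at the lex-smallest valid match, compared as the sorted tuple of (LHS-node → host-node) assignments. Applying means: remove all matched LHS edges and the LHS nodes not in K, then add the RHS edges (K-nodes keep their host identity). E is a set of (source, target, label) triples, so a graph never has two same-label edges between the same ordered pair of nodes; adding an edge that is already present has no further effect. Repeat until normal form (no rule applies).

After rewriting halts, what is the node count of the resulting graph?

Answer: 4

Rewrite trace:
[0] host  ⇒  4 nodes, 6 edges  {0-r->3 1-q->1 1-q->2 2-q->1 2-q->2 3-r->0}
[1] R0 @ {0↦0, 1↦1, 2↦2, 3↦3}  ⇒  4 nodes, 3 edges  {1-q->1 1-q->2 3-r->0}
[2] R0 @ {0↦3, 1↦2, 2↦1, 3↦0}  ⇒  4 nodes, 0 edges  {∅}
final graph: no rule applies after step 2
NF nodes: {0:B, 1:D, 2:D, 3:B}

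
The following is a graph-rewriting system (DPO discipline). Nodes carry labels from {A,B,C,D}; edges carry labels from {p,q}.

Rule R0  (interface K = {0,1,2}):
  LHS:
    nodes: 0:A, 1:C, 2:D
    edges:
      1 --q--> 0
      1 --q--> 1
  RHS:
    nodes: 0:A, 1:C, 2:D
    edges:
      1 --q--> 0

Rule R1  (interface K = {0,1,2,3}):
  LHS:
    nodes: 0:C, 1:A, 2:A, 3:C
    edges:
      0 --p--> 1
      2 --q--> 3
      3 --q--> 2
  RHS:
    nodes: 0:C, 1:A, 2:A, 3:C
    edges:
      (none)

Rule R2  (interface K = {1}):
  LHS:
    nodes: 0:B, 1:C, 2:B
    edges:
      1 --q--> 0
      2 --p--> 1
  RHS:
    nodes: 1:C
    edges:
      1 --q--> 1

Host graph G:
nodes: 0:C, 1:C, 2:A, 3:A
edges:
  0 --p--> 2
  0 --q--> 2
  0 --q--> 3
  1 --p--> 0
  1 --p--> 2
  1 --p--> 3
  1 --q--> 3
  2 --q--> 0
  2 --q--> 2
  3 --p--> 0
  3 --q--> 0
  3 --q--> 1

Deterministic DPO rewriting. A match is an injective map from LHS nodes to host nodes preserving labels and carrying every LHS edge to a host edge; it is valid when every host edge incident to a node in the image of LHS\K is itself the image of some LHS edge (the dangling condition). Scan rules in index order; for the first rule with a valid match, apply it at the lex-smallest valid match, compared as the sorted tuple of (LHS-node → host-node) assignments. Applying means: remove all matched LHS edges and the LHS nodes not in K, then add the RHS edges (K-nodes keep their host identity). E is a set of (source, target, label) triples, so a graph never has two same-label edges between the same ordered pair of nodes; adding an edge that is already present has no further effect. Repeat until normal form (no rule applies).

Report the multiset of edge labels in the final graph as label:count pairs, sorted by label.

initial: |V|=4 |E|=12  E = 0-p->2 0-q->2 0-q->3 1-p->0 1-p->2 1-p->3 1-q->3 2-q->0 2-q->2 3-p->0 3-q->0 3-q->1
step 1: apply R1 at {0↦0, 1↦2, 2↦3, 3↦1}  → |V|=4 |E|=9  E = 0-q->2 0-q->3 1-p->0 1-p->2 1-p->3 2-q->0 2-q->2 3-p->0 3-q->0
step 2: apply R1 at {0↦1, 1↦2, 2↦3, 3↦0}  → |V|=4 |E|=6  E = 0-q->2 1-p->0 1-p->3 2-q->0 2-q->2 3-p->0
step 3: apply R1 at {0↦1, 1↦3, 2↦2, 3↦0}  → |V|=4 |E|=3  E = 1-p->0 2-q->2 3-p->0
halt: no rule applies after step 3
NF edges: [(1, 0, 'p'), (2, 2, 'q'), (3, 0, 'p')]

Answer: p:2 q:1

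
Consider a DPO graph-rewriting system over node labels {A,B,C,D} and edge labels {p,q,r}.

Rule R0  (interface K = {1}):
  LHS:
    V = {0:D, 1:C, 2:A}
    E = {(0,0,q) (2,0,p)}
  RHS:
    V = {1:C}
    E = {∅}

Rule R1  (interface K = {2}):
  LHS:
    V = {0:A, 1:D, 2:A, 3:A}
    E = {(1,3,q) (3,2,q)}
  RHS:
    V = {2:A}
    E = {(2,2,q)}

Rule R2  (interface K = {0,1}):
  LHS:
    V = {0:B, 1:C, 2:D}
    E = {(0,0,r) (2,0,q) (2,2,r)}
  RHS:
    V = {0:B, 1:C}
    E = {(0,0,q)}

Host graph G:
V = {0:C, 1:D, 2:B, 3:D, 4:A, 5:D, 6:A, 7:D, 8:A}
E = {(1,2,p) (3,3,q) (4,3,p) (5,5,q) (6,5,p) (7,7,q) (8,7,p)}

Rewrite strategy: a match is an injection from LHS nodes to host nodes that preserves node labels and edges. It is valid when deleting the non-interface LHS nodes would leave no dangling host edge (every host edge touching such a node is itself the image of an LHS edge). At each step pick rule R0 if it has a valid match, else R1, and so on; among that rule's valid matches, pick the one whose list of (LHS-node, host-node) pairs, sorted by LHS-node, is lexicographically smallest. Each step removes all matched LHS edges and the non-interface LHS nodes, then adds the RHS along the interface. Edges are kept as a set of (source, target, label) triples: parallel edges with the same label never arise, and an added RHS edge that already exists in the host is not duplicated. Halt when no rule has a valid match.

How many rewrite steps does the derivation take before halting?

start.  V:9 E:7  edges: 1-p->2 3-q->3 4-p->3 5-q->5 6-p->5 7-q->7 8-p->7
1. fire R0 via {0↦3, 1↦0, 2↦4}  →  V:7 E:5  edges: 1-p->2 5-q->5 6-p->5 7-q->7 8-p->7
2. fire R0 via {0↦5, 1↦0, 2↦6}  →  V:5 E:3  edges: 1-p->2 7-q->7 8-p->7
3. fire R0 via {0↦7, 1↦0, 2↦8}  →  V:3 E:1  edges: 1-p->2
normal form: no rule applies after step 3

Answer: 3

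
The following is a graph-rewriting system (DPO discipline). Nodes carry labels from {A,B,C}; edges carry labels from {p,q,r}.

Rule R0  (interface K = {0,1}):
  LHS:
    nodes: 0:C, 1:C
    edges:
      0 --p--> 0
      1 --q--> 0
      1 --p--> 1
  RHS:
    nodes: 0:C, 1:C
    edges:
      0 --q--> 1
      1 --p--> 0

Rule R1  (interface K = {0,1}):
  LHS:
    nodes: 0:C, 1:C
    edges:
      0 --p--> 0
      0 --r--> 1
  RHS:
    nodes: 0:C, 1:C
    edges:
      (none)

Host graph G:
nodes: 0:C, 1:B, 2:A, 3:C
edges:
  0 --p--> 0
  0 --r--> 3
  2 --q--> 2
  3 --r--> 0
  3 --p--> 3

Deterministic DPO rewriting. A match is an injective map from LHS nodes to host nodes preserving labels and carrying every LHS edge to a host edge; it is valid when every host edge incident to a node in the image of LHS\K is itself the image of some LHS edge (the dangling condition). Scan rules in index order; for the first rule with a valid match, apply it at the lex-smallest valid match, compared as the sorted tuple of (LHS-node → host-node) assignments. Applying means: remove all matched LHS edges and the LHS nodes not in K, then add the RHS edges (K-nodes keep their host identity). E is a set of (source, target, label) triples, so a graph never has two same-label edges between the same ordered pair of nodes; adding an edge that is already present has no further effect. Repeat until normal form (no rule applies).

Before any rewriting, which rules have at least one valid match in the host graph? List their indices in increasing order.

R0: no valid match — LHS pattern not found
R1: 2 valid matches — {0↦0, 1↦3}, {0↦3, 1↦0}

Answer: [R1]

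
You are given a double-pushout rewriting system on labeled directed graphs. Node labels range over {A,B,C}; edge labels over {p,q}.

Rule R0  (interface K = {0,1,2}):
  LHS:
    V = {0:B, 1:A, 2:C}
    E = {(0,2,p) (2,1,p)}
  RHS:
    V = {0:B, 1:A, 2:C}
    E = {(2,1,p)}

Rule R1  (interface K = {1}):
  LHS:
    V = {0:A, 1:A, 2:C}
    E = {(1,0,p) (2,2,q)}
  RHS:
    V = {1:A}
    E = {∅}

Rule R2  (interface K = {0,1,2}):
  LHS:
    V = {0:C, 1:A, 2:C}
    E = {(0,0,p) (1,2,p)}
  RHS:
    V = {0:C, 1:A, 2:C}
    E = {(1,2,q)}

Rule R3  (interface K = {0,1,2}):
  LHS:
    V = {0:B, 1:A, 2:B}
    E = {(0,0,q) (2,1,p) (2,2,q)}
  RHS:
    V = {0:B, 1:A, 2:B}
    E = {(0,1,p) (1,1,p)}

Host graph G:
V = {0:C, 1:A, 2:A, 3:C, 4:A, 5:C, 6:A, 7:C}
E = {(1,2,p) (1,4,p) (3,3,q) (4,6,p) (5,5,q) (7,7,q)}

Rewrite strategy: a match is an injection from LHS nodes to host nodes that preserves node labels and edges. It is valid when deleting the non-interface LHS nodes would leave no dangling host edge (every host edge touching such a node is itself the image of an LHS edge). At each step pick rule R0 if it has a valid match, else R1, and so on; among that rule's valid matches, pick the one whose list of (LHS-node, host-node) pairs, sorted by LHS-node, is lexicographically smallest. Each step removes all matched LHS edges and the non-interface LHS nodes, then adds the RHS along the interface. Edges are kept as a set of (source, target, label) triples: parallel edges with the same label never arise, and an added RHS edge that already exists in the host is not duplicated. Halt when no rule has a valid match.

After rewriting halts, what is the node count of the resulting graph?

start.  V:8 E:6  edges: 1-p->2 1-p->4 3-q->3 4-p->6 5-q->5 7-q->7
1. fire R1 via {0↦2, 1↦1, 2↦3}  →  V:6 E:4  edges: 1-p->4 4-p->6 5-q->5 7-q->7
2. fire R1 via {0↦6, 1↦4, 2↦5}  →  V:4 E:2  edges: 1-p->4 7-q->7
3. fire R1 via {0↦4, 1↦1, 2↦7}  →  V:2 E:0  edges: ∅
halt: no rule applies after step 3
NF nodes: {0:C, 1:A}

Answer: 2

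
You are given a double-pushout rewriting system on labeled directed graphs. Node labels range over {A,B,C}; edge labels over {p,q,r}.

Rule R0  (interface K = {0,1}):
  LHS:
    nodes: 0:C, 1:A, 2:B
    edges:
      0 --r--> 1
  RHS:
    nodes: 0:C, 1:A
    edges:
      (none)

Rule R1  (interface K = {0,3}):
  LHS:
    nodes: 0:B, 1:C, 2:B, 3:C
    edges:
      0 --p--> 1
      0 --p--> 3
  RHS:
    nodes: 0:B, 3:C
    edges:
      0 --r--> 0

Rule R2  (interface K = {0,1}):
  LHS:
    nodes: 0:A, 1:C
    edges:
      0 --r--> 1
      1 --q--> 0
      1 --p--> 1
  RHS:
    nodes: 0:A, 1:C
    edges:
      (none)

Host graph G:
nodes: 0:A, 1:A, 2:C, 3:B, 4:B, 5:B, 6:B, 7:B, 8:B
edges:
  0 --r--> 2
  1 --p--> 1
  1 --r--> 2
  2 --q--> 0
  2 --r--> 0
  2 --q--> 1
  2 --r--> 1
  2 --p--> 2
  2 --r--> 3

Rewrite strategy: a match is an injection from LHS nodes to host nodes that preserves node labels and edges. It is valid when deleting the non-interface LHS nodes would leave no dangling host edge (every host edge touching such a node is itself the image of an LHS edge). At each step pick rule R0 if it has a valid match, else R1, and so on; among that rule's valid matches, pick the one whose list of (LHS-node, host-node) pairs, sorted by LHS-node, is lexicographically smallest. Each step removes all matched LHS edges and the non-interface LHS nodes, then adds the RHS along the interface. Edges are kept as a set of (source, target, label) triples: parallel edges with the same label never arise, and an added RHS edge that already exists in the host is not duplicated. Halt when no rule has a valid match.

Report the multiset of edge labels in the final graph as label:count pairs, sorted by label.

Answer: p:1 q:1 r:2

Steps:
initial: |V|=9 |E|=9  E = 0-r->2 1-p->1 1-r->2 2-q->0 2-r->0 2-q->1 2-r->1 2-p->2 2-r->3
step 1: apply R0 at {0↦2, 1↦0, 2↦4}  → |V|=8 |E|=8  E = 0-r->2 1-p->1 1-r->2 2-q->0 2-q->1 2-r->1 2-p->2 2-r->3
step 2: apply R0 at {0↦2, 1↦1, 2↦5}  → |V|=7 |E|=7  E = 0-r->2 1-p->1 1-r->2 2-q->0 2-q->1 2-p->2 2-r->3
step 3: apply R2 at {0↦0, 1↦2}  → |V|=7 |E|=4  E = 1-p->1 1-r->2 2-q->1 2-r->3
final graph: no rule applies after step 3
NF edges: [(1, 1, 'p'), (1, 2, 'r'), (2, 1, 'q'), (2, 3, 'r')]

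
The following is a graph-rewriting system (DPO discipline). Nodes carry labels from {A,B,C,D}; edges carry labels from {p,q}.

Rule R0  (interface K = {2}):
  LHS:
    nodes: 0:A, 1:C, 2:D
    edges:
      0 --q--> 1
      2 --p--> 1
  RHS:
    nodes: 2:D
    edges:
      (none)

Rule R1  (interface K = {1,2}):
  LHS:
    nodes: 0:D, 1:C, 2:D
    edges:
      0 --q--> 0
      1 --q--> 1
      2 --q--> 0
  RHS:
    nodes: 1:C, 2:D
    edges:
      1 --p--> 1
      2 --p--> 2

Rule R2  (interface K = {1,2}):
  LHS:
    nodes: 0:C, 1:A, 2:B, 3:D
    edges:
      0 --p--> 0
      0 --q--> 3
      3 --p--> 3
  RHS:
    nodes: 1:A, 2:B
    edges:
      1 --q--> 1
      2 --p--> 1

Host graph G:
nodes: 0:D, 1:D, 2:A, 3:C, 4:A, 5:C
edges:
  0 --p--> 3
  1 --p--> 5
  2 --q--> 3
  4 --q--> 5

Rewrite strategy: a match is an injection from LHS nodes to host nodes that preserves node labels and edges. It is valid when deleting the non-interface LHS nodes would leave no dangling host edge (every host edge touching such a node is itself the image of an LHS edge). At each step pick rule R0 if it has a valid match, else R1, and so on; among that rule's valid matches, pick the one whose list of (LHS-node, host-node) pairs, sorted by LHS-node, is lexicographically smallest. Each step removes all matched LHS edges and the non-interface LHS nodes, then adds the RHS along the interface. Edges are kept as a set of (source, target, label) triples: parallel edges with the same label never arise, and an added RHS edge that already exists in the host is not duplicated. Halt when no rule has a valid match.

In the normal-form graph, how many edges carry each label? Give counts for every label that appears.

Answer: (no edges)

Rewrite trace:
[0] host  ⇒  6 nodes, 4 edges  {0-p->3 1-p->5 2-q->3 4-q->5}
[1] R0 @ {0↦2, 1↦3, 2↦0}  ⇒  4 nodes, 2 edges  {1-p->5 4-q->5}
[2] R0 @ {0↦4, 1↦5, 2↦1}  ⇒  2 nodes, 0 edges  {∅}
halt: no rule applies after step 2
NF edges: []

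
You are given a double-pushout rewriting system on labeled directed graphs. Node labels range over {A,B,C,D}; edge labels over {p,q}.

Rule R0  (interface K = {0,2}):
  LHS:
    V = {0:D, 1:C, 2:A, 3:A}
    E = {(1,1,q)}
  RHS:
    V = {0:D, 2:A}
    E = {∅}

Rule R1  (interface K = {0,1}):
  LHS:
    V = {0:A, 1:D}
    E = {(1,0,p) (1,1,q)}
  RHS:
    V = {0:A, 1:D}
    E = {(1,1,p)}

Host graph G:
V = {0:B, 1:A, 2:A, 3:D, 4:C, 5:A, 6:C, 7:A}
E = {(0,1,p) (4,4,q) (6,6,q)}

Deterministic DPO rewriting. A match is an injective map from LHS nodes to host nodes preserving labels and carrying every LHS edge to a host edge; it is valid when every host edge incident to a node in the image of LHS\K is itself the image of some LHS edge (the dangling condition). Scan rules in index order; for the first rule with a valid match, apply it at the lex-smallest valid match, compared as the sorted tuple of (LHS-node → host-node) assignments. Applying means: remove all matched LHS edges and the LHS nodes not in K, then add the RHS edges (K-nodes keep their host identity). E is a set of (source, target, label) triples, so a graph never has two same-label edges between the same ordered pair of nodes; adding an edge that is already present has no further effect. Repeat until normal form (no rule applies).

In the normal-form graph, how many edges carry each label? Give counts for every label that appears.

Answer: p:1

Derivation:
start.  V:8 E:3  edges: 0-p->1 4-q->4 6-q->6
1. fire R0 via {0↦3, 1↦4, 2↦1, 3↦2}  →  V:6 E:2  edges: 0-p->1 6-q->6
2. fire R0 via {0↦3, 1↦6, 2↦1, 3↦5}  →  V:4 E:1  edges: 0-p->1
halt: no rule applies after step 2
NF edges: [(0, 1, 'p')]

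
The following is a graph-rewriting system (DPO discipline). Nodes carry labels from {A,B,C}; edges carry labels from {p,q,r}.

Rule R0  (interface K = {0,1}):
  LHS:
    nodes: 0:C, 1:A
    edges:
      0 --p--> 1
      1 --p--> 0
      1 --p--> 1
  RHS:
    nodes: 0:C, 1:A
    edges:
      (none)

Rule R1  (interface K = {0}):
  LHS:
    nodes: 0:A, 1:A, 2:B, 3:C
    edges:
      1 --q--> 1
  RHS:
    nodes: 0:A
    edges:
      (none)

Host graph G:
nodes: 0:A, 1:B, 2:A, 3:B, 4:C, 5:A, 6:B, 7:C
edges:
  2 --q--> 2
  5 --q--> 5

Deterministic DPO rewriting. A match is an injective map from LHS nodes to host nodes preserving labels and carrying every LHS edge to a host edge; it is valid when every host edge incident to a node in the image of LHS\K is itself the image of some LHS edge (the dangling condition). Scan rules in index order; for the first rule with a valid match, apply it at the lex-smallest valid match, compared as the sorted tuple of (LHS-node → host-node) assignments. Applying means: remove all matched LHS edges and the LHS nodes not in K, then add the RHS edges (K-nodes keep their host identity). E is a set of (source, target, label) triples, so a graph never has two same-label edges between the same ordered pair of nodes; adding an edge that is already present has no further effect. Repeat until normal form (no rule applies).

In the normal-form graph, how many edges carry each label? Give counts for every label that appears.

Answer: (no edges)

Rewrite trace:
start.  V:8 E:2  edges: 2-q->2 5-q->5
1. fire R1 via {0↦0, 1↦2, 2↦1, 3↦4}  →  V:5 E:1  edges: 5-q->5
2. fire R1 via {0↦0, 1↦5, 2↦3, 3↦7}  →  V:2 E:0  edges: ∅
normal form: no rule applies after step 2
NF edges: []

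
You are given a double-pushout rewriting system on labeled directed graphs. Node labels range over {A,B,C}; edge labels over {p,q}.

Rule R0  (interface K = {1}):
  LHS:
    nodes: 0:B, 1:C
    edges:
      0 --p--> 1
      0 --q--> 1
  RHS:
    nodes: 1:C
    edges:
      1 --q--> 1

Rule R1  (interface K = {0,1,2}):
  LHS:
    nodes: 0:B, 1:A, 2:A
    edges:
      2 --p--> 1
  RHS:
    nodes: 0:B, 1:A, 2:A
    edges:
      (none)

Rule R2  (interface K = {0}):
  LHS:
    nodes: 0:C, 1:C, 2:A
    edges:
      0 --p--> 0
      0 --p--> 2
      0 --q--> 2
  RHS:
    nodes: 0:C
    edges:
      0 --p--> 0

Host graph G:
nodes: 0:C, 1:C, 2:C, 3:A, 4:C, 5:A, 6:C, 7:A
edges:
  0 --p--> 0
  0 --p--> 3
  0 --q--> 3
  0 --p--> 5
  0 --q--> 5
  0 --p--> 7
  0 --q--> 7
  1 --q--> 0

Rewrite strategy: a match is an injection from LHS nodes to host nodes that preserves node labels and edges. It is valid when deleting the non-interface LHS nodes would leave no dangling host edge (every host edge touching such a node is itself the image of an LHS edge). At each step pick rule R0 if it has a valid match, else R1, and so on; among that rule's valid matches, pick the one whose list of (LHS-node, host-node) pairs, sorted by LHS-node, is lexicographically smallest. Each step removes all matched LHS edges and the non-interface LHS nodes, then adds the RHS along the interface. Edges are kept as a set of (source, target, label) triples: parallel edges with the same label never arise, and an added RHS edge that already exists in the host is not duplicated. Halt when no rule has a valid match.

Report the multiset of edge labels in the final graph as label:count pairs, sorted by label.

Answer: p:1 q:1

Steps:
initial: |V|=8 |E|=8  E = 0-p->0 0-p->3 0-q->3 0-p->5 0-q->5 0-p->7 0-q->7 1-q->0
step 1: apply R2 at {0↦0, 1↦2, 2↦3}  → |V|=6 |E|=6  E = 0-p->0 0-p->5 0-q->5 0-p->7 0-q->7 1-q->0
step 2: apply R2 at {0↦0, 1↦4, 2↦5}  → |V|=4 |E|=4  E = 0-p->0 0-p->7 0-q->7 1-q->0
step 3: apply R2 at {0↦0, 1↦6, 2↦7}  → |V|=2 |E|=2  E = 0-p->0 1-q->0
normal form: no rule applies after step 3
NF edges: [(0, 0, 'p'), (1, 0, 'q')]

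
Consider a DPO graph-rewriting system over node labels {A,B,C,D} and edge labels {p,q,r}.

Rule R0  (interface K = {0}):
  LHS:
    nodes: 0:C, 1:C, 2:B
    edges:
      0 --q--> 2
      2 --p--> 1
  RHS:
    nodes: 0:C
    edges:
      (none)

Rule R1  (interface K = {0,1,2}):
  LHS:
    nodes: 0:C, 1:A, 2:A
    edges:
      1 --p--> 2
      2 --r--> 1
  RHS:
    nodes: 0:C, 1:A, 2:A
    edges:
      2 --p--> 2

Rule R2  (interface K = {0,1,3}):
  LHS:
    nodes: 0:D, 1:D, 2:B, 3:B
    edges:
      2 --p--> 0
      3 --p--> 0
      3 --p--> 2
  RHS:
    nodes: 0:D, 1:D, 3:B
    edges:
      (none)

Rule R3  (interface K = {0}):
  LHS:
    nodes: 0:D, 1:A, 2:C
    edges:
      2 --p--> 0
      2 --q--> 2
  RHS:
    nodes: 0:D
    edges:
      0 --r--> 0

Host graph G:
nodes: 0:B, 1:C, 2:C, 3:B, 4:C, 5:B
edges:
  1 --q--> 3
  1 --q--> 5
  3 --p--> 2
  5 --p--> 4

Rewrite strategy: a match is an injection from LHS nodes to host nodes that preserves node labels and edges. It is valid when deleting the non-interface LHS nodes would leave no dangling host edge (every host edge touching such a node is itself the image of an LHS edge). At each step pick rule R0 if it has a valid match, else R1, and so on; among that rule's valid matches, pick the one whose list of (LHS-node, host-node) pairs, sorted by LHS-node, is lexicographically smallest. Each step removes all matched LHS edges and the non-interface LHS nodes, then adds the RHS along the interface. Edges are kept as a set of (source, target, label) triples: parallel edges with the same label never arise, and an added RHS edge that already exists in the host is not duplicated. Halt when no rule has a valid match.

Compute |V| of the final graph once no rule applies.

initial: |V|=6 |E|=4  E = 1-q->3 1-q->5 3-p->2 5-p->4
step 1: apply R0 at {0↦1, 1↦2, 2↦3}  → |V|=4 |E|=2  E = 1-q->5 5-p->4
step 2: apply R0 at {0↦1, 1↦4, 2↦5}  → |V|=2 |E|=0  E = ∅
normal form: no rule applies after step 2
NF nodes: {0:B, 1:C}

Answer: 2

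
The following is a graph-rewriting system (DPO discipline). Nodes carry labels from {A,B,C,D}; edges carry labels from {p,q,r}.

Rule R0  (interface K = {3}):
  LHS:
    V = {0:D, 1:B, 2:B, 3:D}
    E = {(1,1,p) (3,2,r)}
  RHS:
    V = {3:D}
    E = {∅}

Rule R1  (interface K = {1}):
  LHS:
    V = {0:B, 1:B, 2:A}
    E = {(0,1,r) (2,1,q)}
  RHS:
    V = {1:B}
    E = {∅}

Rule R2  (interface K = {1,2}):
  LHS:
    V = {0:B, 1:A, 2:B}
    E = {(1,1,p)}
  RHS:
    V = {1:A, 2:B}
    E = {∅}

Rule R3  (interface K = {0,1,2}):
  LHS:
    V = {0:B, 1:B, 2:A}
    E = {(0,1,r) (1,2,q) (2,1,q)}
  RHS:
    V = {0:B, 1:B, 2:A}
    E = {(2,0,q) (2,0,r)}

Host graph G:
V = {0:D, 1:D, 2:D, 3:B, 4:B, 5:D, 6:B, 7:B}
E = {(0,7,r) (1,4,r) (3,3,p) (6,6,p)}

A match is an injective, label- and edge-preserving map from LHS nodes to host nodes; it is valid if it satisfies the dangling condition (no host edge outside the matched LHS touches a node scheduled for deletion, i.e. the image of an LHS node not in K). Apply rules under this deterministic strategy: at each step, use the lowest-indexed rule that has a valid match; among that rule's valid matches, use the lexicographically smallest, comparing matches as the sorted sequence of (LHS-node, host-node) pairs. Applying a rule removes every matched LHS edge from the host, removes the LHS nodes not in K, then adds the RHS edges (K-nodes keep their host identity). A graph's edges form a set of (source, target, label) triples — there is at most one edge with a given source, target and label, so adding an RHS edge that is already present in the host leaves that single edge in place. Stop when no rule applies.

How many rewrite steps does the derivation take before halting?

[0] host  ⇒  8 nodes, 4 edges  {0-r->7 1-r->4 3-p->3 6-p->6}
[1] R0 @ {0↦2, 1↦3, 2↦4, 3↦1}  ⇒  5 nodes, 2 edges  {0-r->7 6-p->6}
[2] R0 @ {0↦1, 1↦6, 2↦7, 3↦0}  ⇒  2 nodes, 0 edges  {∅}
normal form: no rule applies after step 2

Answer: 2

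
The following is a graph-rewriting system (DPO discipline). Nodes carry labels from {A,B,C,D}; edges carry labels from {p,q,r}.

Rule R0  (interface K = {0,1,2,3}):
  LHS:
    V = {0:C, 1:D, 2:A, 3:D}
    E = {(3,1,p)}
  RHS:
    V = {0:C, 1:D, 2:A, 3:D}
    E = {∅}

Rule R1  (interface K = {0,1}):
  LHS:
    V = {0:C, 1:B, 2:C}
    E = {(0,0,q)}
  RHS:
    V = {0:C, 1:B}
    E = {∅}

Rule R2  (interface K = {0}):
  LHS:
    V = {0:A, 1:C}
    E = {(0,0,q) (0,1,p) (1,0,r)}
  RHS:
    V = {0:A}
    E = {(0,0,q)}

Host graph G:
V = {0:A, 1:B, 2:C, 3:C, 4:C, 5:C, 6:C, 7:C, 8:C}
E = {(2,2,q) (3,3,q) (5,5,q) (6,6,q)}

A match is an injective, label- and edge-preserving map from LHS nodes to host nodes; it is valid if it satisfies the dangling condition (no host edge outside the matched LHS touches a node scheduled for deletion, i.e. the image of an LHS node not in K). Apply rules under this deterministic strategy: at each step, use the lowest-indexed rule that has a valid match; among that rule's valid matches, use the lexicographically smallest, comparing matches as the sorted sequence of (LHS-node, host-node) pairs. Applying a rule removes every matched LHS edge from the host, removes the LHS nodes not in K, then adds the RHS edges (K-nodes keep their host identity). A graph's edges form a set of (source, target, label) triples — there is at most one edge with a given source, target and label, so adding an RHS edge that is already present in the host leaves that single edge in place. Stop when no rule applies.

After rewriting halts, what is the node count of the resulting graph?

[0] host  ⇒  9 nodes, 4 edges  {2-q->2 3-q->3 5-q->5 6-q->6}
[1] R1 @ {0↦2, 1↦1, 2↦4}  ⇒  8 nodes, 3 edges  {3-q->3 5-q->5 6-q->6}
[2] R1 @ {0↦3, 1↦1, 2↦2}  ⇒  7 nodes, 2 edges  {5-q->5 6-q->6}
[3] R1 @ {0↦5, 1↦1, 2↦3}  ⇒  6 nodes, 1 edges  {6-q->6}
[4] R1 @ {0↦6, 1↦1, 2↦5}  ⇒  5 nodes, 0 edges  {∅}
final graph: no rule applies after step 4
NF nodes: {0:A, 1:B, 6:C, 7:C, 8:C}

Answer: 5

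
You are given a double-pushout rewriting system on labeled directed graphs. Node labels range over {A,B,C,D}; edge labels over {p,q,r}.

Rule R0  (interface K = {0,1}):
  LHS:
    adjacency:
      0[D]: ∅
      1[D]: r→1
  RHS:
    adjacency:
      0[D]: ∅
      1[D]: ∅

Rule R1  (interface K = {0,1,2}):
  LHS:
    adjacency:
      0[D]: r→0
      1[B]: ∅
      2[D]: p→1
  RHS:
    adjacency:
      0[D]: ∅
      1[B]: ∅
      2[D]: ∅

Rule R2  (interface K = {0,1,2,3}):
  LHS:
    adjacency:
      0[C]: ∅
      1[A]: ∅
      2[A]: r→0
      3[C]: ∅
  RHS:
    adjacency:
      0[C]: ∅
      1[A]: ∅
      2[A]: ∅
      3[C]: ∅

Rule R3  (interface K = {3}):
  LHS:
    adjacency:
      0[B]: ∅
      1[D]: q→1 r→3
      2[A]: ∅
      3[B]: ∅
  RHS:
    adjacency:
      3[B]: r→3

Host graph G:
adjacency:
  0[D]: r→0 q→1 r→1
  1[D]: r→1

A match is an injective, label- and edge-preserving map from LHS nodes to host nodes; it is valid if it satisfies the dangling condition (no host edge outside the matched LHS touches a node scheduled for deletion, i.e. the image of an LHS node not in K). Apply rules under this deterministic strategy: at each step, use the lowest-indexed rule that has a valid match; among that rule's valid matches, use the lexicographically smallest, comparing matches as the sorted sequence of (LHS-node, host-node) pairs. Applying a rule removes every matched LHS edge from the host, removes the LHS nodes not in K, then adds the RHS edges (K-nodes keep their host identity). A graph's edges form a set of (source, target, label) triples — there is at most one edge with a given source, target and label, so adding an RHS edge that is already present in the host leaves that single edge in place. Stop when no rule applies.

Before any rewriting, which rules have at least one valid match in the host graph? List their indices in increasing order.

R0: 2 valid matches — {0↦0, 1↦1}, {0↦1, 1↦0}
R1: no valid match — LHS pattern not found
R2: no valid match — LHS pattern not found
R3: no valid match — LHS pattern not found

Answer: [R0]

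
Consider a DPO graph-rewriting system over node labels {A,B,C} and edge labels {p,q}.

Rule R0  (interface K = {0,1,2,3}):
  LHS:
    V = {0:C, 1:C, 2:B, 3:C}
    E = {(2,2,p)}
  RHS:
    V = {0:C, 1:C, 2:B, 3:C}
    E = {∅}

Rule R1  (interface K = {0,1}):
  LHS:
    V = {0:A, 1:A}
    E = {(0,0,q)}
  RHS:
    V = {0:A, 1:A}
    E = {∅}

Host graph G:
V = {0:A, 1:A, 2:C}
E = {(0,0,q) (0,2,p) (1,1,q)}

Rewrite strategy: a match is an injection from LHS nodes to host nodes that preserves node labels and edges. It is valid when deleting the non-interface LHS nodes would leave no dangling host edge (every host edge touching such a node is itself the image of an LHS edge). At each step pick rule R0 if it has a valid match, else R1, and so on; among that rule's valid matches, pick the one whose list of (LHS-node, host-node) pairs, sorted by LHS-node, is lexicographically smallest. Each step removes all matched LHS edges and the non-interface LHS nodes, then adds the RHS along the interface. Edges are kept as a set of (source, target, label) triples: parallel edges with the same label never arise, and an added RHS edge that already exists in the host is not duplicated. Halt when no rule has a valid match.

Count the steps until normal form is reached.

start.  V:3 E:3  edges: 0-q->0 0-p->2 1-q->1
1. fire R1 via {0↦0, 1↦1}  →  V:3 E:2  edges: 0-p->2 1-q->1
2. fire R1 via {0↦1, 1↦0}  →  V:3 E:1  edges: 0-p->2
normal form: no rule applies after step 2

Answer: 2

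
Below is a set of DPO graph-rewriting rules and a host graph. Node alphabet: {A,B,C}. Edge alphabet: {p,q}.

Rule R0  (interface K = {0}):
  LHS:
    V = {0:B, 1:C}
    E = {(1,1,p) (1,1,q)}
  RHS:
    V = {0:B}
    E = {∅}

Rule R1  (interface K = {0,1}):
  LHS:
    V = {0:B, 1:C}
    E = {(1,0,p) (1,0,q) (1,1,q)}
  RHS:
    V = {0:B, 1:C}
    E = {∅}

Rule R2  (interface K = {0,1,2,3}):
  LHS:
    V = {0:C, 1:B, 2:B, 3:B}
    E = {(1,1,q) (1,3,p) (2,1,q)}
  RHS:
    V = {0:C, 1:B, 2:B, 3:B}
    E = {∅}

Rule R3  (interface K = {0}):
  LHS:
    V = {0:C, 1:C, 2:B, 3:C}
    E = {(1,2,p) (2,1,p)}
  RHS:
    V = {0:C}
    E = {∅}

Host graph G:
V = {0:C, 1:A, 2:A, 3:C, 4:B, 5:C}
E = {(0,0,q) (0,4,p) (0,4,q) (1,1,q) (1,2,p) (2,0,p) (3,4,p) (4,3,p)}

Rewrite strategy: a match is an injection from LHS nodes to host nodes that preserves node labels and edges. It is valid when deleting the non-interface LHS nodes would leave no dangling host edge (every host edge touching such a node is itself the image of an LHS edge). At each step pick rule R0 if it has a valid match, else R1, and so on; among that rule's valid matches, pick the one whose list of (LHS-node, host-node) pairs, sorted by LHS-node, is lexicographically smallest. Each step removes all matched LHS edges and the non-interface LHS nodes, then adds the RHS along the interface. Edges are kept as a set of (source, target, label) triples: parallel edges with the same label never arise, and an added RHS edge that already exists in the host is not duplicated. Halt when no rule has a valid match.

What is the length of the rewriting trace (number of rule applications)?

start.  V:6 E:8  edges: 0-q->0 0-p->4 0-q->4 1-q->1 1-p->2 2-p->0 3-p->4 4-p->3
1. fire R1 via {0↦4, 1↦0}  →  V:6 E:5  edges: 1-q->1 1-p->2 2-p->0 3-p->4 4-p->3
2. fire R3 via {0↦0, 1↦3, 2↦4, 3↦5}  →  V:3 E:3  edges: 1-q->1 1-p->2 2-p->0
final graph: no rule applies after step 2

Answer: 2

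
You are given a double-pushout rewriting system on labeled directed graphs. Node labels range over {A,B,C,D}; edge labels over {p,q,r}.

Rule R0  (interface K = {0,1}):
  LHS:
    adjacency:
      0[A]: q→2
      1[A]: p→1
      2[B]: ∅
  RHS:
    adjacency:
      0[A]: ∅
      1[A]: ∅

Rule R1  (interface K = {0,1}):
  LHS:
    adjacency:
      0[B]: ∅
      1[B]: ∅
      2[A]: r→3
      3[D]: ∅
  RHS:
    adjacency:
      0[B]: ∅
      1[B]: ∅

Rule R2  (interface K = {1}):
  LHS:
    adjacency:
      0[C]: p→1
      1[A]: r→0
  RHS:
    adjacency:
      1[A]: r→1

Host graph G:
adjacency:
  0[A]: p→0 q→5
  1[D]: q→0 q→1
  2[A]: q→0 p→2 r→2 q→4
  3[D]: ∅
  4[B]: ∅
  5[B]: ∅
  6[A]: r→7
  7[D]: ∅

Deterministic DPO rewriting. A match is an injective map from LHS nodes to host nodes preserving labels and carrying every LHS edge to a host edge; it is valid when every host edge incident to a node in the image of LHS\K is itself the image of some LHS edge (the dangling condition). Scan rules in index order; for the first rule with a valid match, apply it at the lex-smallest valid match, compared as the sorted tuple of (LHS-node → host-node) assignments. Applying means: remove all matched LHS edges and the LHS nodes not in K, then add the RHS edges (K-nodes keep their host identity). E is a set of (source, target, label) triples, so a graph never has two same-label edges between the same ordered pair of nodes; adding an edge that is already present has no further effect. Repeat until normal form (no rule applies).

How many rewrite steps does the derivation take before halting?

[0] host  ⇒  8 nodes, 9 edges  {0-p->0 0-q->5 1-q->0 1-q->1 2-q->0 2-p->2 2-r->2 2-q->4 6-r->7}
[1] R0 @ {0↦0, 1↦2, 2↦5}  ⇒  7 nodes, 7 edges  {0-p->0 1-q->0 1-q->1 2-q->0 2-r->2 2-q->4 6-r->7}
[2] R0 @ {0↦2, 1↦0, 2↦4}  ⇒  6 nodes, 5 edges  {1-q->0 1-q->1 2-q->0 2-r->2 6-r->7}
normal form: no rule applies after step 2

Answer: 2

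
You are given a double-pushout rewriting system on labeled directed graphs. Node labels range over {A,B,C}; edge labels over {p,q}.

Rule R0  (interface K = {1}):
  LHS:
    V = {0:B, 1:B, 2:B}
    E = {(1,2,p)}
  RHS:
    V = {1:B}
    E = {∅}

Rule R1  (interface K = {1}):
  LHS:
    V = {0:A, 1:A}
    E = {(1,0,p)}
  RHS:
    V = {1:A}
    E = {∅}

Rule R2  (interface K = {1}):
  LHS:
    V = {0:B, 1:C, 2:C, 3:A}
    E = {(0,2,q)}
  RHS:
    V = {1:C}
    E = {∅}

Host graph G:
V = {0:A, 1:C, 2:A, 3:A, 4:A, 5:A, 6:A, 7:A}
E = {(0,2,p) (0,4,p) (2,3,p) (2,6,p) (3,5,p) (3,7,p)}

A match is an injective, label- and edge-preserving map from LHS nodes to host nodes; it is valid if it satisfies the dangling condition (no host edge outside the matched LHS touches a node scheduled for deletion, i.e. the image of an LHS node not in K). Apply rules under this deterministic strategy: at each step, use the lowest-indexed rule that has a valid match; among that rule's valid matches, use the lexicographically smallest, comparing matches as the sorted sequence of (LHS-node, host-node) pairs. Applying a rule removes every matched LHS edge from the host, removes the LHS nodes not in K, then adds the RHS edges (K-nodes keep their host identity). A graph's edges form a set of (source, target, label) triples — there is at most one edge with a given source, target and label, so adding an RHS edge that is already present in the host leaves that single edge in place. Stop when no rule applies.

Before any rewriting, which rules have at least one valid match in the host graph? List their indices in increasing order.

R0: no valid match — LHS pattern not found
R1: 4 valid matches — {0↦4, 1↦0}, {0↦5, 1↦3}, {0↦6, 1↦2} (+1 more)
R2: no valid match — LHS pattern not found

Answer: [R1]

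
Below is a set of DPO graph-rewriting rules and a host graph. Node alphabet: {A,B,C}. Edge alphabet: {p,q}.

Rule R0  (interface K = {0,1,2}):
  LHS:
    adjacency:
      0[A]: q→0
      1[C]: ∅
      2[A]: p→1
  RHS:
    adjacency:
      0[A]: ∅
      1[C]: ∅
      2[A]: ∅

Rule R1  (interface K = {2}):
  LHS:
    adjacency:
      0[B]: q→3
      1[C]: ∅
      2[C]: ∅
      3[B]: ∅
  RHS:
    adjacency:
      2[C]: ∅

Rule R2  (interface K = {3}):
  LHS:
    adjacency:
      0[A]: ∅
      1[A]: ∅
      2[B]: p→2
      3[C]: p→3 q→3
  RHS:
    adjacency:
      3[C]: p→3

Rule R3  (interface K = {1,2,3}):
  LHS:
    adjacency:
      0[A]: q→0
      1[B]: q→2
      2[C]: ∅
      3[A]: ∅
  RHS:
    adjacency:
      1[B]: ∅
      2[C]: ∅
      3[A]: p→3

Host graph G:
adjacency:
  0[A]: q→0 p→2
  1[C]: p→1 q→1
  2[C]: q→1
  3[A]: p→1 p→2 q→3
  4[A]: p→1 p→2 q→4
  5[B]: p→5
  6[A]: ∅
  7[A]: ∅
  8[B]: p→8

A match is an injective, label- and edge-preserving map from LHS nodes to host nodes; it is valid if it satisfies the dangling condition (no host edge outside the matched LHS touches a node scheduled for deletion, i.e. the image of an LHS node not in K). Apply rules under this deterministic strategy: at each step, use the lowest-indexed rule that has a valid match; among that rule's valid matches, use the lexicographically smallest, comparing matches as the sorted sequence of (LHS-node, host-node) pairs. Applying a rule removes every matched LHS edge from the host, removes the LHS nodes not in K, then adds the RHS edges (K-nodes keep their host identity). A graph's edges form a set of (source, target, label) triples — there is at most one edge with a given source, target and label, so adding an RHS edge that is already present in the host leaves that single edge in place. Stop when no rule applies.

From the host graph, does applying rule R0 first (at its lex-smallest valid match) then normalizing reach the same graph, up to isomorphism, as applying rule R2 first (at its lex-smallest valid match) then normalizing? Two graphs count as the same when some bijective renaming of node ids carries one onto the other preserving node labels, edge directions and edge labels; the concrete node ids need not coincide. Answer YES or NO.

Answer: YES

Steps:
branch R0-first: apply at {0↦0, 1↦1, 2↦3} → |E|=11, then 3 more step(s) → NF |V|=6 |E|=5 V={1:C, 2:C, 3:A, 4:A, 7:A, 8:B} E=1-p->1 2-q->1 3-p->2 4-p->2 8-p->8
branch R2-first: apply at {0↦6, 1↦7, 2↦5, 3↦1} → |E|=11, then 3 more step(s) → NF |V|=6 |E|=5 V={0:A, 1:C, 2:C, 3:A, 4:A, 8:B} E=1-p->1 2-q->1 3-p->2 4-p->2 8-p->8
graphs isomorphic (equal up to label-preserving node renaming)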